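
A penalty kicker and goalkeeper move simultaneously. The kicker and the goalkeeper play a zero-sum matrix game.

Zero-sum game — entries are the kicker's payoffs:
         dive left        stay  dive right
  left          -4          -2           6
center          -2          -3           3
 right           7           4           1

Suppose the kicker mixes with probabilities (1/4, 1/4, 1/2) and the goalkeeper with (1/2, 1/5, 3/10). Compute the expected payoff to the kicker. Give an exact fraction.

Against (1/2, 1/5, 3/10), each row's expected payoff is left: -3/5; center: -7/10; right: 23/5.
Taking the (1/4, 1/4, 1/2)-weighted average: (1/4)·(-3/5) + (1/4)·(-7/10) + (1/2)·(23/5) = 79/40.

79/40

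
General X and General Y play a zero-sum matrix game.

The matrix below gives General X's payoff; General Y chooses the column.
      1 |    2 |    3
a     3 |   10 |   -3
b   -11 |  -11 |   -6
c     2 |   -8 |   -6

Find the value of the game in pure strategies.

-3

Row minima: -3, -11, -8 → General X's maximin is -3.
Column maxima: 3, 10, -3 → General Y's minimax is -3.
They coincide at (a, 3), so the value is -3.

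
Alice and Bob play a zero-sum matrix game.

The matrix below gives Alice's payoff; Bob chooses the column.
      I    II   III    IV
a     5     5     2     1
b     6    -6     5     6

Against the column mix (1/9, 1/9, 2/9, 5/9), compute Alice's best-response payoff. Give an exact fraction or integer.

a: (5)·(1/9) + (5)·(1/9) + (2)·(2/9) + (1)·(5/9) = 19/9.
b: (6)·(1/9) + (-6)·(1/9) + (5)·(2/9) + (6)·(5/9) = 40/9.
The best pure response is b with expected payoff 40/9.

40/9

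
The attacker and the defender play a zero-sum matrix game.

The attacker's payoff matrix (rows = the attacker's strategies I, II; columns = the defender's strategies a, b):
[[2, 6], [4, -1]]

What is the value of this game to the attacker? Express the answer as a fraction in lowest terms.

Row minima are 2 and -1, so the attacker's maximin is 2; column maxima are 4 and 6, so the defender's minimax is 4. These differ, so the equilibrium is in mixed strategies.
Let the attacker play I with probability p. The defender is indifferent when 2p + 4(1−p) = 6p − (1−p), giving p = 5/9.
Let the defender play a with probability q. The attacker is indifferent when 2q + 6(1−q) = 4q − (1−q), giving q = 7/9.
The value is 2·(7/9) + (6)·(2/9) = 26/9.

26/9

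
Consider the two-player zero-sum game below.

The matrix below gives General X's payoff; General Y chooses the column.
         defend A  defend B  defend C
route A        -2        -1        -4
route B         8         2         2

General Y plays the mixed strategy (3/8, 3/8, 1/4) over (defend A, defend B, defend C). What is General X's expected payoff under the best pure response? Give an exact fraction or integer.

route A: (-2)·(3/8) + (-1)·(3/8) + (-4)·(1/4) = -17/8.
route B: (8)·(3/8) + (2)·(3/8) + (2)·(1/4) = 17/4.
The best pure response is route B with expected payoff 17/4.

17/4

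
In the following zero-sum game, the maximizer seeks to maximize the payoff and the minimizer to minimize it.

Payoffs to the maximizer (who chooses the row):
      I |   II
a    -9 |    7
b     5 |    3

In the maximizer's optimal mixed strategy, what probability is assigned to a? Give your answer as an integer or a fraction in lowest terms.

1/9

Row minima are -9 and 3, so the maximizer's maximin is 3; column maxima are 5 and 7, so the minimizer's minimax is 5. These differ, so the equilibrium is in mixed strategies.
Let the maximizer play a with probability p. The minimizer is indifferent when −9p + 5(1−p) = 7p + 3(1−p), giving p = 1/9.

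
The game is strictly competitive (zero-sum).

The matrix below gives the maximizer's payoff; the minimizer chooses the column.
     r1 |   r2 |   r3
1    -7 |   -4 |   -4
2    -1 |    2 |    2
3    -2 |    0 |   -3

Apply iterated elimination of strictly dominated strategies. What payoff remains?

Column r2 is strictly dominated by r1 for the minimizer (-7<-4, -1<2, -2<0); eliminate r2.
Row 3 is strictly dominated by row 2 (-1>-2, 2>-3); eliminate 3.
Column r3 is strictly dominated by r1 for the minimizer (-7<-4, -1<2); eliminate r3.
Row 1 is strictly dominated by row 2 (-1>-7); eliminate 1.
Only (2, r1) remains, with payoff -1.

-1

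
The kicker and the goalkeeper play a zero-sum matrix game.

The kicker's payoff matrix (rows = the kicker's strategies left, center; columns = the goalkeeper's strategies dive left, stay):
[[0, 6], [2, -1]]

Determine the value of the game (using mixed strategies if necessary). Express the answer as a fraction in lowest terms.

4/3

Row minima are 0 and -1, so the kicker's maximin is 0; column maxima are 2 and 6, so the goalkeeper's minimax is 2. These differ, so the equilibrium is in mixed strategies.
Let the kicker play left with probability p. The goalkeeper is indifferent when 2(1−p) = 6p − (1−p), giving p = 1/3.
Let the goalkeeper play dive left with probability q. The kicker is indifferent when 6(1−q) = 2q − (1−q), giving q = 7/9.
The value is 0·(7/9) + (6)·(2/9) = 4/3.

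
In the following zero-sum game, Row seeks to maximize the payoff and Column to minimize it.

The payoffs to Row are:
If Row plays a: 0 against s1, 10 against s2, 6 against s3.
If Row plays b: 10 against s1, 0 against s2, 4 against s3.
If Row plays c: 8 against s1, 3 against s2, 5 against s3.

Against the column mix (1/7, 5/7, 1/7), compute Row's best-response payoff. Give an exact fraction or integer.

8

a: (0)·(1/7) + (10)·(5/7) + (6)·(1/7) = 8.
b: (10)·(1/7) + (0)·(5/7) + (4)·(1/7) = 2.
c: (8)·(1/7) + (3)·(5/7) + (5)·(1/7) = 4.
The best pure response is a with expected payoff 8.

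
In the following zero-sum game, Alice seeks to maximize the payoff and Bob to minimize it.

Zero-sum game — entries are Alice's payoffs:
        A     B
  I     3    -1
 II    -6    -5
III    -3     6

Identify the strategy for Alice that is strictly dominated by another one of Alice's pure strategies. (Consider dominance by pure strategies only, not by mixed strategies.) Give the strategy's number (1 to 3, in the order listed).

2

Compare II with I: 3 > -6, -1 > -5.
So I strictly dominates II for Alice; II is strictly dominated.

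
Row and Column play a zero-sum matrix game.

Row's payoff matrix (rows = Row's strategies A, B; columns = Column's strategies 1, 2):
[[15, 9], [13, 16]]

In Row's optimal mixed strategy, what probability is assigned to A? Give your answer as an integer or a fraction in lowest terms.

1/3

Row minima are 9 and 13, so Row's maximin is 13; column maxima are 15 and 16, so Column's minimax is 15. These differ, so the equilibrium is in mixed strategies.
Let Row play A with probability p. Column is indifferent when 15p + 13(1−p) = 9p + 16(1−p), giving p = 1/3.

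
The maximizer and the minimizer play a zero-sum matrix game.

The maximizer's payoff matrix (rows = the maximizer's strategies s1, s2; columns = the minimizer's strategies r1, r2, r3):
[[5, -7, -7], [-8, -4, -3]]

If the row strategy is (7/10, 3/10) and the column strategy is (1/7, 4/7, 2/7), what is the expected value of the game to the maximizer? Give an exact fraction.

Against (1/7, 4/7, 2/7), each row's expected payoff is s1: -37/7; s2: -30/7.
Taking the (7/10, 3/10)-weighted average: (7/10)·(-37/7) + (3/10)·(-30/7) = -349/70.

-349/70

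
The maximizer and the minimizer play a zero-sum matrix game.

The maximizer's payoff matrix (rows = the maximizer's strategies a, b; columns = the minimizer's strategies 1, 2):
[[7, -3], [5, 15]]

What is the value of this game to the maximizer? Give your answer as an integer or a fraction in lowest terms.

Row minima are -3 and 5, so the maximizer's maximin is 5; column maxima are 7 and 15, so the minimizer's minimax is 7. These differ, so the equilibrium is in mixed strategies.
Let the maximizer play a with probability p. The minimizer is indifferent when 7p + 5(1−p) = −3p + 15(1−p), giving p = 1/2.
Let the minimizer play 1 with probability q. The maximizer is indifferent when 7q − 3(1−q) = 5q + 15(1−q), giving q = 9/10.
The value is 7·(9/10) + (-3)·(1/10) = 6.

6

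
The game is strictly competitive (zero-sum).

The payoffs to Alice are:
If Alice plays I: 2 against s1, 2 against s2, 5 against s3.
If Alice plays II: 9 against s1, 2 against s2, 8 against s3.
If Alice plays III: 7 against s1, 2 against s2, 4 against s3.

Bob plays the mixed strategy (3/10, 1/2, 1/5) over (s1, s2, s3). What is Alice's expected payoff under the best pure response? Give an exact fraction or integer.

I: (2)·(3/10) + (2)·(1/2) + (5)·(1/5) = 13/5.
II: (9)·(3/10) + (2)·(1/2) + (8)·(1/5) = 53/10.
III: (7)·(3/10) + (2)·(1/2) + (4)·(1/5) = 39/10.
The best pure response is II with expected payoff 53/10.

53/10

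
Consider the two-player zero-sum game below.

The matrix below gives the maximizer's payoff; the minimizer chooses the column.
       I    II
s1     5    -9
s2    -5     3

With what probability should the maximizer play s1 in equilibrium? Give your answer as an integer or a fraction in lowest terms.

4/11

Row minima are -9 and -5, so the maximizer's maximin is -5; column maxima are 5 and 3, so the minimizer's minimax is 3. These differ, so the equilibrium is in mixed strategies.
Let the maximizer play s1 with probability p. The minimizer is indifferent when 5p − 5(1−p) = −9p + 3(1−p), giving p = 4/11.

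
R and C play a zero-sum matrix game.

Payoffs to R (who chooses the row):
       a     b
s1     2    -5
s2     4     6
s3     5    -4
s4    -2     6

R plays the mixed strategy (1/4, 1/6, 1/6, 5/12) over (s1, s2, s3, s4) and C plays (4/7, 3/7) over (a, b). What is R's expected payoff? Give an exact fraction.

Against (4/7, 3/7), each row's expected payoff is s1: -1; s2: 34/7; s3: 8/7; s4: 10/7.
Taking the (1/4, 1/6, 1/6, 5/12)-weighted average: (1/4)·(-1) + (1/6)·(34/7) + (1/6)·(8/7) + (5/12)·(10/7) = 113/84.

113/84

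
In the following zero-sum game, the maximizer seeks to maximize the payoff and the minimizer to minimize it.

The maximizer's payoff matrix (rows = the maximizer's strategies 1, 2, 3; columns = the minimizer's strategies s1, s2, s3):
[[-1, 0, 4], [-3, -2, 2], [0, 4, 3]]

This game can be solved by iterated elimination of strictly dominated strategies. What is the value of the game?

0

Column s2 is strictly dominated by s1 for the minimizer (-1<0, -3<-2, 0<4); eliminate s2.
Row 2 is strictly dominated by row 1 (-1>-3, 4>2); eliminate 2.
Column s3 is strictly dominated by s1 for the minimizer (-1<4, 0<3); eliminate s3.
Row 1 is strictly dominated by row 3 (0>-1); eliminate 1.
Only (3, s1) remains, with payoff 0.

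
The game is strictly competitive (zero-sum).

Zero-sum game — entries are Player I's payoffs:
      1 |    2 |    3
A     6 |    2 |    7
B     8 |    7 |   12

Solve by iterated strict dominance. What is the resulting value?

Row A is strictly dominated by row B (8>6, 7>2, 12>7); eliminate A.
Column 1 is strictly dominated by 2 for Player II (7<8); eliminate 1.
Column 3 is strictly dominated by 2 for Player II (7<12); eliminate 3.
Only (B, 2) remains, with payoff 7.

7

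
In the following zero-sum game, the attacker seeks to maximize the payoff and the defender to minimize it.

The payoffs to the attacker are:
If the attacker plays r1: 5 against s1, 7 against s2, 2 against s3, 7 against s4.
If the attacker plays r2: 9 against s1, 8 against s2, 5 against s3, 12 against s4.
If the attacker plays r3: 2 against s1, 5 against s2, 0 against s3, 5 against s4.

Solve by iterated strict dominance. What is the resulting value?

Row r3 is strictly dominated by row r1 (5>2, 7>5, 2>0, 7>5); eliminate r3.
Column s4 is strictly dominated by s1 for the defender (5<7, 9<12); eliminate s4.
Row r1 is strictly dominated by row r2 (9>5, 8>7, 5>2); eliminate r1.
Column s2 is strictly dominated by s3 for the defender (5<8); eliminate s2.
Column s1 is strictly dominated by s3 for the defender (5<9); eliminate s1.
Only (r2, s3) remains, with payoff 5.

5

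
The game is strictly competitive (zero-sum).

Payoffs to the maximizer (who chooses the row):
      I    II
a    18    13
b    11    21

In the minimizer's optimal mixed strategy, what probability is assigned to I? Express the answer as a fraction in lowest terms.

8/15

Row minima are 13 and 11, so the maximizer's maximin is 13; column maxima are 18 and 21, so the minimizer's minimax is 18. These differ, so the equilibrium is in mixed strategies.
Let the minimizer play I with probability q. The maximizer is indifferent when 18q + 13(1−q) = 11q + 21(1−q), giving q = 8/15.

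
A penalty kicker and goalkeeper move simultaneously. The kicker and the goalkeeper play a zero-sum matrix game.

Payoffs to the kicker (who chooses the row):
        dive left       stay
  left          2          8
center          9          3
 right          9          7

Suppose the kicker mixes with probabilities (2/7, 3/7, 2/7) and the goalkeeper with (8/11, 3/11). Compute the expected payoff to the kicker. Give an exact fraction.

Against (8/11, 3/11), each row's expected payoff is left: 40/11; center: 81/11; right: 93/11.
Taking the (2/7, 3/7, 2/7)-weighted average: (2/7)·(40/11) + (3/7)·(81/11) + (2/7)·(93/11) = 509/77.

509/77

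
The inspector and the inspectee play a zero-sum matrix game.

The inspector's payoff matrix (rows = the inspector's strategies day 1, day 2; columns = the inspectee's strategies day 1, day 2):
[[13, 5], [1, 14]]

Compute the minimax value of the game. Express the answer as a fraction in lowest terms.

59/7

Row minima are 5 and 1, so the inspector's maximin is 5; column maxima are 13 and 14, so the inspectee's minimax is 13. These differ, so the equilibrium is in mixed strategies.
Let the inspector play day 1 with probability p. The inspectee is indifferent when 13p + (1−p) = 5p + 14(1−p), giving p = 13/21.
Let the inspectee play day 1 with probability q. The inspector is indifferent when 13q + 5(1−q) = q + 14(1−q), giving q = 3/7.
The value is 13·(3/7) + (5)·(4/7) = 59/7.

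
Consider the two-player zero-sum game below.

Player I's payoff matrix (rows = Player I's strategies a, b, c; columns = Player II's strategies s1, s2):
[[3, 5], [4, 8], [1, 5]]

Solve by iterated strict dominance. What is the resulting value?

Row a is strictly dominated by row b (4>3, 8>5); eliminate a.
Column s2 is strictly dominated by s1 for Player II (4<8, 1<5); eliminate s2.
Row c is strictly dominated by row b (4>1); eliminate c.
Only (b, s1) remains, with payoff 4.

4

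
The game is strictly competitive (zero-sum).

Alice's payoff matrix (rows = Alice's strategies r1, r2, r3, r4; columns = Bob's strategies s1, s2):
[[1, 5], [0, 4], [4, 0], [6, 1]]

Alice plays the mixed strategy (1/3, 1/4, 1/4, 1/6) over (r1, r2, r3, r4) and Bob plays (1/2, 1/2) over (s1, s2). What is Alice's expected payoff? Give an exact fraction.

31/12

Against (1/2, 1/2), each row's expected payoff is r1: 3; r2: 2; r3: 2; r4: 7/2.
Taking the (1/3, 1/4, 1/4, 1/6)-weighted average: (1/3)·(3) + (1/4)·(2) + (1/4)·(2) + (1/6)·(7/2) = 31/12.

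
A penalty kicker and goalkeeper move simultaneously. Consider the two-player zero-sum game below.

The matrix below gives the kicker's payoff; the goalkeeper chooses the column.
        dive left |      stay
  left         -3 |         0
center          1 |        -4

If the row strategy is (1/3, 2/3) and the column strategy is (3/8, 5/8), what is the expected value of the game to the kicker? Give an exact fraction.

-43/24

Against (3/8, 5/8), each row's expected payoff is left: -9/8; center: -17/8.
Taking the (1/3, 2/3)-weighted average: (1/3)·(-9/8) + (2/3)·(-17/8) = -43/24.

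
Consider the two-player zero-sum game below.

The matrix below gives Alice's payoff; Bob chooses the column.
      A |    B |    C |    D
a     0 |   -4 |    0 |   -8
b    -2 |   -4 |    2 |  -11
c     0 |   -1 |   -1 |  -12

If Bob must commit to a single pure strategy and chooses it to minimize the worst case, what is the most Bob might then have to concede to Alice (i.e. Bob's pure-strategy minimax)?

-8

The worst case (largest entry) in each column is A: 0, B: -1, C: 2, D: -8.
The best (smallest) of these is -8.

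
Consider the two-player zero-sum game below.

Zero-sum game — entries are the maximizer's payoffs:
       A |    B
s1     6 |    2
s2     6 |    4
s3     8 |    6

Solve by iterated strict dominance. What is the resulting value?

6

Column A is strictly dominated by B for the minimizer (2<6, 4<6, 6<8); eliminate A.
Row s1 is strictly dominated by row s2 (4>2); eliminate s1.
Row s2 is strictly dominated by row s3 (6>4); eliminate s2.
Only (s3, B) remains, with payoff 6.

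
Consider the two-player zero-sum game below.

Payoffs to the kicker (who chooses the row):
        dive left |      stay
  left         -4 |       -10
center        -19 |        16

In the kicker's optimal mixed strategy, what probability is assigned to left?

35/41

Row minima are -10 and -19, so the kicker's maximin is -10; column maxima are -4 and 16, so the goalkeeper's minimax is -4. These differ, so the equilibrium is in mixed strategies.
Let the kicker play left with probability p. The goalkeeper is indifferent when −4p − 19(1−p) = −10p + 16(1−p), giving p = 35/41.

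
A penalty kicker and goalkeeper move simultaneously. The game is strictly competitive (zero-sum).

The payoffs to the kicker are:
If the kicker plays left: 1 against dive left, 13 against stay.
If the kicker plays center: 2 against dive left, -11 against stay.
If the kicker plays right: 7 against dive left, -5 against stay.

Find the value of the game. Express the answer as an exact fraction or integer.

Row center is strictly dominated by row right, so the kicker never plays it.
The remaining 2×2 game on (left, right) × (dive left, stay) has no saddle point. Let the kicker play left with probability p; indifference gives p + 7(1−p) = 13p − 5(1−p), so p = 1/2.
Similarly the goalkeeper's optimal q on dive left is 3/4, and the value is 1·(3/4) + (13)·(1/4) = 4.

4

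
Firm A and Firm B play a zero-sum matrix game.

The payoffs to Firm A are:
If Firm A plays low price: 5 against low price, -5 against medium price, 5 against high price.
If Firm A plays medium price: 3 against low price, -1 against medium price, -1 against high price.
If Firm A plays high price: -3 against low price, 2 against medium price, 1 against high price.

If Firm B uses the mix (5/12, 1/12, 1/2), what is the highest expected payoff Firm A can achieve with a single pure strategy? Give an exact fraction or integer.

low price: (5)·(5/12) + (-5)·(1/12) + (5)·(1/2) = 25/6.
medium price: (3)·(5/12) + (-1)·(1/12) + (-1)·(1/2) = 2/3.
high price: (-3)·(5/12) + (2)·(1/12) + (1)·(1/2) = -7/12.
The best pure response is low price with expected payoff 25/6.

25/6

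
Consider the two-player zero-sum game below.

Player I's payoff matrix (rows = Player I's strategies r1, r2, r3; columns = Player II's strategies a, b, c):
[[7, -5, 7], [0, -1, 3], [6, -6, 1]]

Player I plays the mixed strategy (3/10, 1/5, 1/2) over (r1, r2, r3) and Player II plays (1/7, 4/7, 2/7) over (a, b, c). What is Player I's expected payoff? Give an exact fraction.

Against (1/7, 4/7, 2/7), each row's expected payoff is r1: 1/7; r2: 2/7; r3: -16/7.
Taking the (3/10, 1/5, 1/2)-weighted average: (3/10)·(1/7) + (1/5)·(2/7) + (1/2)·(-16/7) = -73/70.

-73/70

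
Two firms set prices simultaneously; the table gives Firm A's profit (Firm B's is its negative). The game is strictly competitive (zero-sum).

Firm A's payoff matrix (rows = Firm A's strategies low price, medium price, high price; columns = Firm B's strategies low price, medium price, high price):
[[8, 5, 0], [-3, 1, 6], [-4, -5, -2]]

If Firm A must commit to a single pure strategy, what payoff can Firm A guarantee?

0

The worst-case payoff for each row is low price: 0, medium price: -3, high price: -5.
The best of these is 0.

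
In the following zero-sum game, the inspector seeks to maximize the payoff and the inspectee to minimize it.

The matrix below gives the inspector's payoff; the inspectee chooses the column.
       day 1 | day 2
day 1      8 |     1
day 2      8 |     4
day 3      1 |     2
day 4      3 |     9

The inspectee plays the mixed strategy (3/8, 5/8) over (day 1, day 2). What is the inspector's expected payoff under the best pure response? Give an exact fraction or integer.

day 1: (8)·(3/8) + (1)·(5/8) = 29/8.
day 2: (8)·(3/8) + (4)·(5/8) = 11/2.
day 3: (1)·(3/8) + (2)·(5/8) = 13/8.
day 4: (3)·(3/8) + (9)·(5/8) = 27/4.
The best pure response is day 4 with expected payoff 27/4.

27/4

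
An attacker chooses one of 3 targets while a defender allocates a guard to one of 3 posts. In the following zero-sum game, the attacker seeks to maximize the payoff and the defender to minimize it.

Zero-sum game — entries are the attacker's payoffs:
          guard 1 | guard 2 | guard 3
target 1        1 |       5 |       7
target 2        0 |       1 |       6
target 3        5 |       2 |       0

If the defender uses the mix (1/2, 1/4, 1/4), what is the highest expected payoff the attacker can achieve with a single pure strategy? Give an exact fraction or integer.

7/2

target 1: (1)·(1/2) + (5)·(1/4) + (7)·(1/4) = 7/2.
target 2: (0)·(1/2) + (1)·(1/4) + (6)·(1/4) = 7/4.
target 3: (5)·(1/2) + (2)·(1/4) + (0)·(1/4) = 3.
The best pure response is target 1 with expected payoff 7/2.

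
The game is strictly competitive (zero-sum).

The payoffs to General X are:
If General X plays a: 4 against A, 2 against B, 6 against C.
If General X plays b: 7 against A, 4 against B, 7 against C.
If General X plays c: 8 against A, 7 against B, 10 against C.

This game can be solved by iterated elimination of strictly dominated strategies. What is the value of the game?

7

Column A is strictly dominated by B for General Y (2<4, 4<7, 7<8); eliminate A.
Row b is strictly dominated by row c (7>4, 10>7); eliminate b.
Column C is strictly dominated by B for General Y (2<6, 7<10); eliminate C.
Row a is strictly dominated by row c (7>2); eliminate a.
Only (c, B) remains, with payoff 7.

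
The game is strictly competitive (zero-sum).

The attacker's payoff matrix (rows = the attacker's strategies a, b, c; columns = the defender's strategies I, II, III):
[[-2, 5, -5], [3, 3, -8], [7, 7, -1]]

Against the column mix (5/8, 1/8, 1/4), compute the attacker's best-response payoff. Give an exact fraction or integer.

a: (-2)·(5/8) + (5)·(1/8) + (-5)·(1/4) = -15/8.
b: (3)·(5/8) + (3)·(1/8) + (-8)·(1/4) = 1/4.
c: (7)·(5/8) + (7)·(1/8) + (-1)·(1/4) = 5.
The best pure response is c with expected payoff 5.

5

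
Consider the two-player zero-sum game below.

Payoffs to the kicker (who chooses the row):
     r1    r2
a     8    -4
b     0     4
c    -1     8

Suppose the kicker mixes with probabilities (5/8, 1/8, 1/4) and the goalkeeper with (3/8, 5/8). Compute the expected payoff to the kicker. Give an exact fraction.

Against (3/8, 5/8), each row's expected payoff is a: 1/2; b: 5/2; c: 37/8.
Taking the (5/8, 1/8, 1/4)-weighted average: (5/8)·(1/2) + (1/8)·(5/2) + (1/4)·(37/8) = 57/32.

57/32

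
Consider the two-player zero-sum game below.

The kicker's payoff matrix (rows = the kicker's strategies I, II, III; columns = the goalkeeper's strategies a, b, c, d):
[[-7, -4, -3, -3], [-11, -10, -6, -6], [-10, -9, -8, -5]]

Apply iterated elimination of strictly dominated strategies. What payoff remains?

Column c is strictly dominated by a for the goalkeeper (-7<-3, -11<-6, -10<-8); eliminate c.
Row III is strictly dominated by row I (-7>-10, -4>-9, -3>-5); eliminate III.
Column b is strictly dominated by a for the goalkeeper (-7<-4, -11<-10); eliminate b.
Row II is strictly dominated by row I (-7>-11, -3>-6); eliminate II.
Column d is strictly dominated by a for the goalkeeper (-7<-3); eliminate d.
Only (I, a) remains, with payoff -7.

-7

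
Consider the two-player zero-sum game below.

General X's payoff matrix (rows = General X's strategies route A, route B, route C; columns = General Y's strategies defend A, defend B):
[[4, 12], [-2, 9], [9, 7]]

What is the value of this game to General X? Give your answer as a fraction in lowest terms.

Row route B is strictly dominated by row route A, so General X never plays it.
The remaining 2×2 game on (route A, route C) × (defend A, defend B) has no saddle point. Let General X play route A with probability p; indifference gives 4p + 9(1−p) = 12p + 7(1−p), so p = 1/5.
Similarly General Y's optimal q on defend A is 1/2, and the value is 4·(1/2) + (12)·(1/2) = 8.

8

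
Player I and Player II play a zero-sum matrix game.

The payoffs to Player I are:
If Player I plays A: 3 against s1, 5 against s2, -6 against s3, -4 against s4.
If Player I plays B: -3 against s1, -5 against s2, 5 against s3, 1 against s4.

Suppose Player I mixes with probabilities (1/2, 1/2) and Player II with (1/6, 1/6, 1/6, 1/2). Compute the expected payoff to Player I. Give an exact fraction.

Against (1/6, 1/6, 1/6, 1/2), each row's expected payoff is A: -5/3; B: 0.
Taking the (1/2, 1/2)-weighted average: (1/2)·(-5/3) + (1/2)·(0) = -5/6.

-5/6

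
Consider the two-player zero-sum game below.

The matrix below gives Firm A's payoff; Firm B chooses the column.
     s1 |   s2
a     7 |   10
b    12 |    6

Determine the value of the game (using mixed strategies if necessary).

26/3

Row minima are 7 and 6, so Firm A's maximin is 7; column maxima are 12 and 10, so Firm B's minimax is 10. These differ, so the equilibrium is in mixed strategies.
Let Firm A play a with probability p. Firm B is indifferent when 7p + 12(1−p) = 10p + 6(1−p), giving p = 2/3.
Let Firm B play s1 with probability q. Firm A is indifferent when 7q + 10(1−q) = 12q + 6(1−q), giving q = 4/9.
The value is 7·(4/9) + (10)·(5/9) = 26/3.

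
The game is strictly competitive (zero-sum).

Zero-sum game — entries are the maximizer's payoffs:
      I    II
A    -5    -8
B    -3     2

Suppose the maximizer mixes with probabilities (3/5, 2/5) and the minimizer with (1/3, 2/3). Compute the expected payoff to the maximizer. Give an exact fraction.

-61/15

Against (1/3, 2/3), each row's expected payoff is A: -7; B: 1/3.
Taking the (3/5, 2/5)-weighted average: (3/5)·(-7) + (2/5)·(1/3) = -61/15.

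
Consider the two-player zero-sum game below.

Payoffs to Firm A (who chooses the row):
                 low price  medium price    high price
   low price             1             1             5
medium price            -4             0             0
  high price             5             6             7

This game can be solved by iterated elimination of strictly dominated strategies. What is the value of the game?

5

Column high price is strictly dominated by low price for Firm B (1<5, -4<0, 5<7); eliminate high price.
Row medium price is strictly dominated by row low price (1>-4, 1>0); eliminate medium price.
Row low price is strictly dominated by row high price (5>1, 6>1); eliminate low price.
Column medium price is strictly dominated by low price for Firm B (5<6); eliminate medium price.
Only (high price, low price) remains, with payoff 5.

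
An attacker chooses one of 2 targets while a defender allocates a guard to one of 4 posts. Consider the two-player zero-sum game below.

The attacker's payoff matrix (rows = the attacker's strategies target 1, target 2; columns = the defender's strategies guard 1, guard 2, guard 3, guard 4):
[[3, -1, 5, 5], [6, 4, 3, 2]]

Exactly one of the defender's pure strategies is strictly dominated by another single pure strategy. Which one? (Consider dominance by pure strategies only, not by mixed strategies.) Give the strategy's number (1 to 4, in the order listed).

1

The defender prefers columns that give the attacker less. Compare guard 1 with guard 2: -1 < 3, 4 < 6.
So guard 2 strictly dominates guard 1 for the defender; guard 1 is strictly dominated.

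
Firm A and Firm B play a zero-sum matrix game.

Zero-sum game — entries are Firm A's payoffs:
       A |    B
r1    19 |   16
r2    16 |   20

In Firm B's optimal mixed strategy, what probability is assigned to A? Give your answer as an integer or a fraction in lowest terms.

4/7

Row minima are 16 and 16, so Firm A's maximin is 16; column maxima are 19 and 20, so Firm B's minimax is 19. These differ, so the equilibrium is in mixed strategies.
Let Firm B play A with probability q. Firm A is indifferent when 19q + 16(1−q) = 16q + 20(1−q), giving q = 4/7.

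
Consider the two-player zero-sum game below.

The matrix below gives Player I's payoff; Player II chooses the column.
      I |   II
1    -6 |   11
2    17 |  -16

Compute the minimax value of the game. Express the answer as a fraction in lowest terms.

91/50

Row minima are -6 and -16, so Player I's maximin is -6; column maxima are 17 and 11, so Player II's minimax is 11. These differ, so the equilibrium is in mixed strategies.
Let Player I play 1 with probability p. Player II is indifferent when −6p + 17(1−p) = 11p − 16(1−p), giving p = 33/50.
Let Player II play I with probability q. Player I is indifferent when −6q + 11(1−q) = 17q − 16(1−q), giving q = 27/50.
The value is -6·(27/50) + (11)·(23/50) = 91/50.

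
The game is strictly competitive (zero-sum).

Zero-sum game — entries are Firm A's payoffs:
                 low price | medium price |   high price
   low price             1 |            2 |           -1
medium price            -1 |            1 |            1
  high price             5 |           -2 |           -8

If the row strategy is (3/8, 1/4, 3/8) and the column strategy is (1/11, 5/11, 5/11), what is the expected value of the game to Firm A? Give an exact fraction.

Against (1/11, 5/11, 5/11), each row's expected payoff is low price: 6/11; medium price: 9/11; high price: -45/11.
Taking the (3/8, 1/4, 3/8)-weighted average: (3/8)·(6/11) + (1/4)·(9/11) + (3/8)·(-45/11) = -9/8.

-9/8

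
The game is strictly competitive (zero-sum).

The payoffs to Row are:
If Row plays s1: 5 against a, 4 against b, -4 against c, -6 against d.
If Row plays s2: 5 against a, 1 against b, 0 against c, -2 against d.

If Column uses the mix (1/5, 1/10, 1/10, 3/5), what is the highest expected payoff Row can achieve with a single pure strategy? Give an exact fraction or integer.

s1: (5)·(1/5) + (4)·(1/10) + (-4)·(1/10) + (-6)·(3/5) = -13/5.
s2: (5)·(1/5) + (1)·(1/10) + (0)·(1/10) + (-2)·(3/5) = -1/10.
The best pure response is s2 with expected payoff -1/10.

-1/10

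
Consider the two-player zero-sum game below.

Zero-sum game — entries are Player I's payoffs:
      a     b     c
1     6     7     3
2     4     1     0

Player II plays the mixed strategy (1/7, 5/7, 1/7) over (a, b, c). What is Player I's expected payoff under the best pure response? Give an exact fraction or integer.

1: (6)·(1/7) + (7)·(5/7) + (3)·(1/7) = 44/7.
2: (4)·(1/7) + (1)·(5/7) + (0)·(1/7) = 9/7.
The best pure response is 1 with expected payoff 44/7.

44/7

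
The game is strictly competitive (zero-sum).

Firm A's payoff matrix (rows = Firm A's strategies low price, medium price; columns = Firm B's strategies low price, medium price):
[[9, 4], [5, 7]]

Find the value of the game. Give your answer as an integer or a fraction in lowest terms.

43/7

Row minima are 4 and 5, so Firm A's maximin is 5; column maxima are 9 and 7, so Firm B's minimax is 7. These differ, so the equilibrium is in mixed strategies.
Let Firm A play low price with probability p. Firm B is indifferent when 9p + 5(1−p) = 4p + 7(1−p), giving p = 2/7.
Let Firm B play low price with probability q. Firm A is indifferent when 9q + 4(1−q) = 5q + 7(1−q), giving q = 3/7.
The value is 9·(3/7) + (4)·(4/7) = 43/7.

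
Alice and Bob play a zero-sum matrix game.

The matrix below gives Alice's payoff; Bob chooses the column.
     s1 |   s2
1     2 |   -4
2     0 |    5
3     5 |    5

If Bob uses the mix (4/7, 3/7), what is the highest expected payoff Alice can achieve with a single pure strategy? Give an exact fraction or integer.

5

1: (2)·(4/7) + (-4)·(3/7) = -4/7.
2: (0)·(4/7) + (5)·(3/7) = 15/7.
3: (5)·(4/7) + (5)·(3/7) = 5.
The best pure response is 3 with expected payoff 5.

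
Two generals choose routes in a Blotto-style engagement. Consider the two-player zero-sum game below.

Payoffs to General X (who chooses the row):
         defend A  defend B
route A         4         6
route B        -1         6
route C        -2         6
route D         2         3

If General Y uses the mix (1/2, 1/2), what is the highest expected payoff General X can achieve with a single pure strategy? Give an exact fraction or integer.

route A: (4)·(1/2) + (6)·(1/2) = 5.
route B: (-1)·(1/2) + (6)·(1/2) = 5/2.
route C: (-2)·(1/2) + (6)·(1/2) = 2.
route D: (2)·(1/2) + (3)·(1/2) = 5/2.
The best pure response is route A with expected payoff 5.

5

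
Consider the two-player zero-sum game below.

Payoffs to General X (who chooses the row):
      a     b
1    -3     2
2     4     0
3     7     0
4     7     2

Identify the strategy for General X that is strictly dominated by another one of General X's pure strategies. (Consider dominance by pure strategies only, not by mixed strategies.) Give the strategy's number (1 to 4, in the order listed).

Compare 2 with 4: 7 > 4, 2 > 0.
So 4 strictly dominates 2 for General X; 2 is strictly dominated.

2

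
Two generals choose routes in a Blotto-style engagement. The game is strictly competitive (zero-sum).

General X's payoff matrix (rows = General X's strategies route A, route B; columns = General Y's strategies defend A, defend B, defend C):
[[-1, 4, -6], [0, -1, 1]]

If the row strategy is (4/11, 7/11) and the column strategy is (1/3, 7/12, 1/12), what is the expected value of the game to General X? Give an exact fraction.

Against (1/3, 7/12, 1/12), each row's expected payoff is route A: 3/2; route B: -1/2.
Taking the (4/11, 7/11)-weighted average: (4/11)·(3/2) + (7/11)·(-1/2) = 5/22.

5/22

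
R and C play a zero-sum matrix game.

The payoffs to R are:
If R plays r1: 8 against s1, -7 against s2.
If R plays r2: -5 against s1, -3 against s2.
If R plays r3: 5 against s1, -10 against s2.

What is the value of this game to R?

-59/17

Row r3 is strictly dominated by row r1, so R never plays it.
The remaining 2×2 game on (r1, r2) × (s1, s2) has no saddle point. Let R play r1 with probability p; indifference gives 8p − 5(1−p) = −7p − 3(1−p), so p = 2/17.
Similarly C's optimal q on s1 is 4/17, and the value is 8·(4/17) + (-7)·(13/17) = -59/17.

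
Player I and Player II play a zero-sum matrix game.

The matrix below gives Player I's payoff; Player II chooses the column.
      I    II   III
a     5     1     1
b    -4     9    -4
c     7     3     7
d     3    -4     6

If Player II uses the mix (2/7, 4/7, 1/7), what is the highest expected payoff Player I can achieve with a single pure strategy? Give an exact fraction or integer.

33/7

a: (5)·(2/7) + (1)·(4/7) + (1)·(1/7) = 15/7.
b: (-4)·(2/7) + (9)·(4/7) + (-4)·(1/7) = 24/7.
c: (7)·(2/7) + (3)·(4/7) + (7)·(1/7) = 33/7.
d: (3)·(2/7) + (-4)·(4/7) + (6)·(1/7) = -4/7.
The best pure response is c with expected payoff 33/7.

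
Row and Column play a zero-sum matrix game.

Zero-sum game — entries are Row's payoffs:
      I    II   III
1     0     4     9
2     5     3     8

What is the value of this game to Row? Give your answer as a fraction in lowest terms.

10/3

Column III is strictly dominated by II for Column (it gives Row more in every row).
The remaining 2×2 game on (1, 2) × (I, II) has no saddle point. Let Row play 1 with probability p; indifference gives 5(1−p) = 4p + 3(1−p), so p = 1/3.
Similarly Column's optimal q on I is 1/6, and the value is 0·(1/6) + (4)·(5/6) = 10/3.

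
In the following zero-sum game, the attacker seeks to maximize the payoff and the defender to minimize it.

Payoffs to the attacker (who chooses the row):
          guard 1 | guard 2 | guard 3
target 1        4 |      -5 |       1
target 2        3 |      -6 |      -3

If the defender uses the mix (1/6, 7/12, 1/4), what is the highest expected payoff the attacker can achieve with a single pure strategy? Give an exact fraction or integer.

target 1: (4)·(1/6) + (-5)·(7/12) + (1)·(1/4) = -2.
target 2: (3)·(1/6) + (-6)·(7/12) + (-3)·(1/4) = -15/4.
The best pure response is target 1 with expected payoff -2.

-2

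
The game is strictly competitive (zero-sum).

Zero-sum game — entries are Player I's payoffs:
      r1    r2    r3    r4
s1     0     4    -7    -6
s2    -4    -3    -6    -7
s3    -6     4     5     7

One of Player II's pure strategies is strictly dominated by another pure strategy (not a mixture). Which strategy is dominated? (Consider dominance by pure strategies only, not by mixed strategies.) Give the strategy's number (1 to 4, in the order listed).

2

Player II prefers columns that give Player I less. Compare r2 with r1: 0 < 4, -4 < -3, -6 < 4.
So r1 strictly dominates r2 for Player II; r2 is strictly dominated.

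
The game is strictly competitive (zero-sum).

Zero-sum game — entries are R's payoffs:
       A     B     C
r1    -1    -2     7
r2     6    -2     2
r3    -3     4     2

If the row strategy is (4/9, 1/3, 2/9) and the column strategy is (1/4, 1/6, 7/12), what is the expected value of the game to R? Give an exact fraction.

139/54

Against (1/4, 1/6, 7/12), each row's expected payoff is r1: 7/2; r2: 7/3; r3: 13/12.
Taking the (4/9, 1/3, 2/9)-weighted average: (4/9)·(7/2) + (1/3)·(7/3) + (2/9)·(13/12) = 139/54.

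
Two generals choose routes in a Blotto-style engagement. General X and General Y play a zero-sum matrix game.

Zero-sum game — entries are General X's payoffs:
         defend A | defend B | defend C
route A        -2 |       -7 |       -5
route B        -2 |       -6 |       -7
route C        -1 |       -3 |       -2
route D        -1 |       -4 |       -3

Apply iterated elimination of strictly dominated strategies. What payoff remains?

Column defend A is strictly dominated by defend B for General Y (-7<-2, -6<-2, -3<-1, -4<-1); eliminate defend A.
Row route B is strictly dominated by row route C (-3>-6, -2>-7); eliminate route B.
Column defend C is strictly dominated by defend B for General Y (-7<-5, -3<-2, -4<-3); eliminate defend C.
Row route D is strictly dominated by row route C (-3>-4); eliminate route D.
Row route A is strictly dominated by row route C (-3>-7); eliminate route A.
Only (route C, defend B) remains, with payoff -3.

-3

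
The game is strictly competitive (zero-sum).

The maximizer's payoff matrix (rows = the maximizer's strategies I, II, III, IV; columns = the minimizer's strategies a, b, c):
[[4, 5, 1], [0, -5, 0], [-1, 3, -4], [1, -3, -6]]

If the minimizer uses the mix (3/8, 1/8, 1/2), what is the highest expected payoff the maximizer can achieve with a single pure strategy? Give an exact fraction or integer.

21/8

I: (4)·(3/8) + (5)·(1/8) + (1)·(1/2) = 21/8.
II: (0)·(3/8) + (-5)·(1/8) + (0)·(1/2) = -5/8.
III: (-1)·(3/8) + (3)·(1/8) + (-4)·(1/2) = -2.
IV: (1)·(3/8) + (-3)·(1/8) + (-6)·(1/2) = -3.
The best pure response is I with expected payoff 21/8.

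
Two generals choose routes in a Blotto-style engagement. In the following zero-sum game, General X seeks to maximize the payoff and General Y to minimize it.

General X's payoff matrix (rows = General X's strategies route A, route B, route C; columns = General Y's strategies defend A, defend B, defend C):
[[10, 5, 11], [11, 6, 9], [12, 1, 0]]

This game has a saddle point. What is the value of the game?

Row minima: 5, 6, 0 → General X's maximin is 6.
Column maxima: 12, 6, 11 → General Y's minimax is 6.
They coincide at (route B, defend B), so the value is 6.

6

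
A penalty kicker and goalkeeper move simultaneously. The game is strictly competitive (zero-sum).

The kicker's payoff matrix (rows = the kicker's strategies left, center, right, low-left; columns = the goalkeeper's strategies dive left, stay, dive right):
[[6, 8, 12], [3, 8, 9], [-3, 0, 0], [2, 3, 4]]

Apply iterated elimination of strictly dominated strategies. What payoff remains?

6

Column dive right is strictly dominated by dive left for the goalkeeper (6<12, 3<9, -3<0, 2<4); eliminate dive right.
Row right is strictly dominated by row left (6>-3, 8>0); eliminate right.
Row low-left is strictly dominated by row left (6>2, 8>3); eliminate low-left.
Column stay is strictly dominated by dive left for the goalkeeper (6<8, 3<8); eliminate stay.
Row center is strictly dominated by row left (6>3); eliminate center.
Only (left, dive left) remains, with payoff 6.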